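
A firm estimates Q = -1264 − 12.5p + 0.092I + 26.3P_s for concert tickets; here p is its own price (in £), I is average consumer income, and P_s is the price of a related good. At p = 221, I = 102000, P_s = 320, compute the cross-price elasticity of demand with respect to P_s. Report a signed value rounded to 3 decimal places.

0.611

At the given values, Q = -1264 − 12.5(221) + 0.092(102000) + 26.3(320) = 13773.5.
∂Q/∂P_s = 26.3.
E = (26.3) × (320/13773.5) = 0.61102…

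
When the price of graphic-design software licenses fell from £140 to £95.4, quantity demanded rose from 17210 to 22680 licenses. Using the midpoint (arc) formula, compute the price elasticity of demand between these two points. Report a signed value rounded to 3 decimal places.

%ΔQ = (22680 − 17210) / [(17210 + 22680)/2] = 5470/19945 = 0.274254…
%ΔP = (95.4 − 140) / [(140 + 95.4)/2] = -44.6/117.7 = -0.378929…
Arc Ed = %ΔQ / %ΔP = (5470/19945) / (-44.6/117.7) = -0.72376…

-0.724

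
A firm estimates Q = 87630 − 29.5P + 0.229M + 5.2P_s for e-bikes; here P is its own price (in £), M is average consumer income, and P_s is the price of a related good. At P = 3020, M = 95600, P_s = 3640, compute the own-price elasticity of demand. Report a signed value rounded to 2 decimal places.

At the given values, Q = 87630 − 29.5(3020) + 0.229(95600) + 5.2(3640) = 39360.4.
∂Q/∂P = −29.5.
E = (-29.5) × (3020/39360.4) = -2.2634…

-2.26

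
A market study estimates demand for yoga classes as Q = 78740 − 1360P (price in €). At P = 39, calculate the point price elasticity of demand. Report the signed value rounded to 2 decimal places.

-2.06

dQ/dP = −1360. At P = 39, Q = 78740 − 1360(39) = 25700.
Ed = (dQ/dP)·(P/Q) = −1360 × (39/25700) = -2.0638…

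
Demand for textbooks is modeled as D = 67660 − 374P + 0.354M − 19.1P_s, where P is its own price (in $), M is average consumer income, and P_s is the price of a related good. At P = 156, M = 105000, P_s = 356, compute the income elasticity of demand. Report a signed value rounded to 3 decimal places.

0.937

At the given values, D = 67660 − 374(156) + 0.354(105000) − 19.1(356) = 39686.4.
∂D/∂M = 0.354.
E = (0.354) × (105000/39686.4) = 0.93659…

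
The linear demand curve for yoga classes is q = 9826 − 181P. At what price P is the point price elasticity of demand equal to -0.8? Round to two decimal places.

24.13

Ed = −181P/(9826 − 181P). Set this equal to -0.8:
181P = 0.8·(9826 − 181P) ⇒ 181P(1 + 0.8) = 0.8·9826
P = 0.8·9826 / (181·1.8) = 24.1276…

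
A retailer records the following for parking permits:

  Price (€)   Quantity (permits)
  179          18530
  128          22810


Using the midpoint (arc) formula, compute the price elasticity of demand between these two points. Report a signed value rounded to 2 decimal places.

-0.62

%ΔQ = (22810 − 18530) / [(18530 + 22810)/2] = 4280/20670 = 0.207063…
%ΔP = (128 − 179) / [(179 + 128)/2] = -51/153.5 = -0.332247…
Arc Ed = %ΔQ / %ΔP = (4280/20670) / (-51/153.5) = -0.6232…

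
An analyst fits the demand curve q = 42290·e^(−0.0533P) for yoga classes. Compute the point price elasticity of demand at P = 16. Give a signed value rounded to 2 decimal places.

dq/dP = −0.0533·q = -960.724. At P = 16, q = 18024.8.
Ed = (dq/dP)·(P/q) = (-960.724) × (16/18024.8) = -0.8528

-0.85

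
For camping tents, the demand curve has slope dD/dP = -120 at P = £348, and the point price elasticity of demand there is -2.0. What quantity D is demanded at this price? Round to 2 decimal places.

20880.00

Ed = (dD/dP)·(P/D) ⇒ D = (dD/dP)·P/Ed = (-120)·348/(-2.0) = 20880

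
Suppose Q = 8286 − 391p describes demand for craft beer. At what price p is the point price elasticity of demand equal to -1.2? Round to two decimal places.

11.56

Ed = −391p/(8286 − 391p). Set this equal to -1.2:
391p = 1.2·(8286 − 391p) ⇒ 391p(1 + 1.2) = 1.2·8286
p = 1.2·8286 / (391·2.2) = 11.5591…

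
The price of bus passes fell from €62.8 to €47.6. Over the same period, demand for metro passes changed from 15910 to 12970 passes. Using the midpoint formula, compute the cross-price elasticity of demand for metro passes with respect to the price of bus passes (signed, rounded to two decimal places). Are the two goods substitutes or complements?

%ΔQ_{metro passes} = (12970 − 15910)/avg = -2940/14440 = -0.203601…
%ΔP_{bus passes} = (47.6 − 62.8)/avg = -15.2/55.2 = -0.275362…
E_cross = (-2940/14440) / (-15.2/55.2) = 0.7393…
E_cross > 0 ⇒ the goods are substitutes.

0.74; substitutes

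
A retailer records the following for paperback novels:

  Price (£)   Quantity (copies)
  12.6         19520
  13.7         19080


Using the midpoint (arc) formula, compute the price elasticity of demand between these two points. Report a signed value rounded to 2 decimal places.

%ΔQ = (19080 − 19520) / [(19520 + 19080)/2] = -440/19300 = -0.022797…
%ΔP = (13.7 − 12.6) / [(12.6 + 13.7)/2] = 1.1/13.15 = 0.083650…
Arc Ed = %ΔQ / %ΔP = (-440/19300) / (1.1/13.15) = -0.2725…

-0.27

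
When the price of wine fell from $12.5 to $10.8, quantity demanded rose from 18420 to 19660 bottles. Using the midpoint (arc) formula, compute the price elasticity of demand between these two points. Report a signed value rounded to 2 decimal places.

%ΔQ = (19660 − 18420) / [(18420 + 19660)/2] = 1240/19040 = 0.065126…
%ΔP = (10.8 − 12.5) / [(12.5 + 10.8)/2] = -1.7/11.65 = -0.145922…
Arc Ed = %ΔQ / %ΔP = (1240/19040) / (-1.7/11.65) = -0.4463…

-0.45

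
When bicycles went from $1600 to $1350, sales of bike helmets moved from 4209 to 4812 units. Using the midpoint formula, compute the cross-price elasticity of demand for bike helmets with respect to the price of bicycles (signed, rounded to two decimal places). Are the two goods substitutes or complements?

%ΔQ_{bike helmets} = (4812 − 4209)/avg = 603/4510.5 = 0.133688…
%ΔP_{bicycles} = (1350 − 1600)/avg = -250/1475 = -0.169491…
E_cross = (603/4510.5) / (-250/1475) = -0.7887…
E_cross < 0 ⇒ the goods are complements.

-0.79; complements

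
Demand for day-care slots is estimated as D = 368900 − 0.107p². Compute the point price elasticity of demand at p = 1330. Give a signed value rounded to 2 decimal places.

dD/dp = −2·0.107·p = -284.62. At p = 1330, D = 179627.7.
Ed = (dD/dp)·(p/D) = (-284.62) × (1330/179627.7) = -2.1073…

-2.11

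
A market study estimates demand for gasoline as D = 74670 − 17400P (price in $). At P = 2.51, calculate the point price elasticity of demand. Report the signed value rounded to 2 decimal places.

dD/dP = −17400. At P = 2.51, D = 74670 − 17400(2.51) = 30996.
Ed = (dD/dP)·(P/D) = −17400 × (2.51/30996) = -1.4090…

-1.41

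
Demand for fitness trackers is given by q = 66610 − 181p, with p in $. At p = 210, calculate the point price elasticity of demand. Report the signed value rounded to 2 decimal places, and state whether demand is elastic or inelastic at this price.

-1.33; elastic

dq/dp = −181. At p = 210, q = 66610 − 181(210) = 28600.
Ed = (dq/dp)·(p/q) = −181 × (210/28600) = -1.3290…
|Ed| = 1.33 > 1, so demand is elastic.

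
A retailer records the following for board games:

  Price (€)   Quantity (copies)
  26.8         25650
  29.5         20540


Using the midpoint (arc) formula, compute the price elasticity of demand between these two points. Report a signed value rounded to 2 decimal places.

%ΔQ = (20540 − 25650) / [(25650 + 20540)/2] = -5110/23095 = -0.221260…
%ΔP = (29.5 − 26.8) / [(26.8 + 29.5)/2] = 2.7/28.15 = 0.095914…
Arc Ed = %ΔQ / %ΔP = (-5110/23095) / (2.7/28.15) = -2.3068…

-2.31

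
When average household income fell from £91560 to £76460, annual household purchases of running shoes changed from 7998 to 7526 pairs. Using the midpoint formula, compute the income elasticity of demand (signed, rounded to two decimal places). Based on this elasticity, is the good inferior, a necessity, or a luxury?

%ΔQ = (7526 − 7998)/[( 7998 + 7526)/2] = -472/7762 = -0.060809…
%ΔIncome = (76460 − 91560)/[( 91560 + 76460)/2] = -15100/84010 = -0.179740…
E_income = (-472/7762) / (-15100/84010) = 0.3383…
0 < E_income < 1 ⇒ normal good, necessity.

0.34; necessity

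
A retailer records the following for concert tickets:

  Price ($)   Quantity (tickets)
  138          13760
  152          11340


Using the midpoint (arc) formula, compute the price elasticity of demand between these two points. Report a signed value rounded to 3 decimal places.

-1.997

%ΔQ = (11340 − 13760) / [(13760 + 11340)/2] = -2420/12550 = -0.192828…
%ΔP = (152 − 138) / [(138 + 152)/2] = 14/145 = 0.096551…
Arc Ed = %ΔQ / %ΔP = (-2420/12550) / (14/145) = -1.99715…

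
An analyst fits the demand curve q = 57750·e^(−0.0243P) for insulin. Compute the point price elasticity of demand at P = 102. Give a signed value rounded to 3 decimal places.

dq/dP = −0.0243·q = -117.684. At P = 102, q = 4842.95.
Ed = (dq/dP)·(P/q) = (-117.684) × (102/4842.95) = -2.4786

-2.479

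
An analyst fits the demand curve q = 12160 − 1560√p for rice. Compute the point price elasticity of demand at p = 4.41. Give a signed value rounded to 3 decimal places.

-0.184

dq/dp = −1560/(2√p) = -371.429. At p = 4.41, q = 8884.
Ed = (dq/dp)·(p/q) = (-371.429) × (4.41/8884) = -0.18437…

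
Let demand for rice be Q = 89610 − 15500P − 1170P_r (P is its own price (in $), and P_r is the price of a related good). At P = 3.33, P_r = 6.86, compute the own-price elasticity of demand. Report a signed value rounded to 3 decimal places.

At the given values, Q = 89610 − 15500(3.33) − 1170(6.86) = 29968.8.
∂Q/∂P = −15500.
E = (-15500) × (3.33/29968.8) = -1.72229…

-1.722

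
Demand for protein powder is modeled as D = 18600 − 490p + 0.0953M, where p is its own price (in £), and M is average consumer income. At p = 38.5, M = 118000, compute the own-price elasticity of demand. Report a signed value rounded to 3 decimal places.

At the given values, D = 18600 − 490(38.5) + 0.0953(118000) = 10980.4.
∂D/∂p = −490.
E = (-490) × (38.5/10980.4) = -1.71806…

-1.718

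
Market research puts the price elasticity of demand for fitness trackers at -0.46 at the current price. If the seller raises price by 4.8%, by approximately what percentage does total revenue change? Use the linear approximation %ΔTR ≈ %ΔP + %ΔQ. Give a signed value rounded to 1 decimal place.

%ΔQ ≈ Ed × %ΔP = (-0.46) × (+4.8%) = -2.2080%
%ΔTR ≈ %ΔP + %ΔQ = (+4.8%) + (-2.2080%) = +2.5920%

+2.6%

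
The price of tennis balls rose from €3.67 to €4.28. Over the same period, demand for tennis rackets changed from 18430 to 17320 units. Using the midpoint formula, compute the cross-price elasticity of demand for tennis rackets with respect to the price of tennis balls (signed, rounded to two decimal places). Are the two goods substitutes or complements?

%ΔQ_{tennis rackets} = (17320 − 18430)/avg = -1110/17875 = -0.062097…
%ΔP_{tennis balls} = (4.28 − 3.67)/avg = 0.61/3.975 = 0.153459…
E_cross = (-1110/17875) / (0.61/3.975) = -0.4046…
E_cross < 0 ⇒ the goods are complements.

-0.40; complements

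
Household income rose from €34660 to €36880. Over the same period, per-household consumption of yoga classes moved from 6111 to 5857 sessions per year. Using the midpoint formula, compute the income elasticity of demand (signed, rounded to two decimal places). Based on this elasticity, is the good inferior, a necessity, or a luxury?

%ΔQ = (5857 − 6111)/[( 6111 + 5857)/2] = -254/5984 = -0.042446…
%ΔIncome = (36880 − 34660)/[( 34660 + 36880)/2] = 2220/35770 = 0.062063…
E_income = (-254/5984) / (2220/35770) = -0.6839…
E_income < 0 ⇒ inferior good.

-0.68; inferior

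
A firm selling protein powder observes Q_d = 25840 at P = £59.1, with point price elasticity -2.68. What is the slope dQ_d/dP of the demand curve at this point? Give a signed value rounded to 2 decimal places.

Ed = (dQ_d/dP)·(P/Q_d) ⇒ dQ_d/dP = Ed·Q_d/P = (-2.68)·25840/59.1 = -1171.7631…

-1171.76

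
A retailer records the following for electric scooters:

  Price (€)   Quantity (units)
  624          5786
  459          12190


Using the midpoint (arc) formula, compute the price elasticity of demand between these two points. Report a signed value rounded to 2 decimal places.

-2.34

%ΔQ = (12190 − 5786) / [(5786 + 12190)/2] = 6404/8988 = 0.712505…
%ΔP = (459 − 624) / [(624 + 459)/2] = -165/541.5 = -0.304709…
Arc Ed = %ΔQ / %ΔP = (6404/8988) / (-165/541.5) = -2.3383…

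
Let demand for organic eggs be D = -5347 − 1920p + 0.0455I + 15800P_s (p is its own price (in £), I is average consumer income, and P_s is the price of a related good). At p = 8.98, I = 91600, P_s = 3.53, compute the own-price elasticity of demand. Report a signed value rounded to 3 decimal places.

-0.462

At the given values, D = -5347 − 1920(8.98) + 0.0455(91600) + 15800(3.53) = 37353.2.
∂D/∂p = −1920.
E = (-1920) × (8.98/37353.2) = -0.46158…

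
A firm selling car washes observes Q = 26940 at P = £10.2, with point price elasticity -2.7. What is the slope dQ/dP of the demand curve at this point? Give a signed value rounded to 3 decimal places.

-7131.176

Ed = (dQ/dP)·(P/Q) ⇒ dQ/dP = Ed·Q/P = (-2.7)·26940/10.2 = -7131.17647…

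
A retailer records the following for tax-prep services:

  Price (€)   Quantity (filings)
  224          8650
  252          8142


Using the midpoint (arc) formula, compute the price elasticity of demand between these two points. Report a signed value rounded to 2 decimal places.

%ΔQ = (8142 − 8650) / [(8650 + 8142)/2] = -508/8396 = -0.060505…
%ΔP = (252 − 224) / [(224 + 252)/2] = 28/238 = 0.117647…
Arc Ed = %ΔQ / %ΔP = (-508/8396) / (28/238) = -0.5142…

-0.51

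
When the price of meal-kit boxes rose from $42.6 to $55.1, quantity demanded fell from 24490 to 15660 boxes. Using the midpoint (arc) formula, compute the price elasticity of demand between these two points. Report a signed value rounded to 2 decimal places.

%ΔQ = (15660 − 24490) / [(24490 + 15660)/2] = -8830/20075 = -0.439850…
%ΔP = (55.1 − 42.6) / [(42.6 + 55.1)/2] = 12.5/48.85 = 0.255885…
Arc Ed = %ΔQ / %ΔP = (-8830/20075) / (12.5/48.85) = -1.7189…

-1.72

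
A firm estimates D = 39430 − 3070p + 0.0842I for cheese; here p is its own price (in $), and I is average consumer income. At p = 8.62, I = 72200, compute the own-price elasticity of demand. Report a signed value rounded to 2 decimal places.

-1.39

At the given values, D = 39430 − 3070(8.62) + 0.0842(72200) = 19045.84.
∂D/∂p = −3070.
E = (-3070) × (8.62/19045.84) = -1.3894…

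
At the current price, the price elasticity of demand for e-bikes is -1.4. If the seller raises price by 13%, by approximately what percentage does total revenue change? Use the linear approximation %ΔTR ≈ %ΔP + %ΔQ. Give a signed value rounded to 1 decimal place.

%ΔQ ≈ Ed × %ΔP = (-1.4) × (+13%) = -18.2000%
%ΔTR ≈ %ΔP + %ΔQ = (+13%) + (-18.2000%) = -5.2000%

-5.2%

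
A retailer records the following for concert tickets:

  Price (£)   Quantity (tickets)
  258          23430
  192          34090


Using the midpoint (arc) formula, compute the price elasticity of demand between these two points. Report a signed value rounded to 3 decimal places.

-1.264

%ΔQ = (34090 − 23430) / [(23430 + 34090)/2] = 10660/28760 = 0.370653…
%ΔP = (192 − 258) / [(258 + 192)/2] = -66/225 = -0.293333…
Arc Ed = %ΔQ / %ΔP = (10660/28760) / (-66/225) = -1.26359…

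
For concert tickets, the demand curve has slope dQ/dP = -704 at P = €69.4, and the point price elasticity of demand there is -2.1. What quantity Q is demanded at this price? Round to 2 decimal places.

23265.52

Ed = (dQ/dP)·(P/Q) ⇒ Q = (dQ/dP)·P/Ed = (-704)·69.4/(-2.1) = 23265.5238…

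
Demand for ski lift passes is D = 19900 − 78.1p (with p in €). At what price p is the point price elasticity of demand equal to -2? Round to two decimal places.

Ed = −78.1p/(19900 − 78.1p). Set this equal to -2:
78.1p = 2·(19900 − 78.1p) ⇒ 78.1p(1 + 2) = 2·19900
p = 2·19900 / (78.1·3) = 169.8676…

169.87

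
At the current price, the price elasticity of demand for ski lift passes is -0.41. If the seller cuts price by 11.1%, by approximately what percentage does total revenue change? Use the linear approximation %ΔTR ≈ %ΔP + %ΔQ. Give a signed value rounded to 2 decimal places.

%ΔQ ≈ Ed × %ΔP = (-0.41) × (-11.1%) = +4.5510%
%ΔTR ≈ %ΔP + %ΔQ = (-11.1%) + (+4.5510%) = -6.5490%

-6.55%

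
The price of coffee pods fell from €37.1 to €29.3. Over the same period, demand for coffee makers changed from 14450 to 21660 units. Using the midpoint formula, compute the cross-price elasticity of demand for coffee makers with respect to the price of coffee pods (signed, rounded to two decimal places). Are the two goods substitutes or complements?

-1.70; complements

%ΔQ_{coffee makers} = (21660 − 14450)/avg = 7210/18055 = 0.399335…
%ΔP_{coffee pods} = (29.3 − 37.1)/avg = -7.8/33.2 = -0.234939…
E_cross = (7210/18055) / (-7.8/33.2) = -1.6997…
E_cross < 0 ⇒ the goods are complements.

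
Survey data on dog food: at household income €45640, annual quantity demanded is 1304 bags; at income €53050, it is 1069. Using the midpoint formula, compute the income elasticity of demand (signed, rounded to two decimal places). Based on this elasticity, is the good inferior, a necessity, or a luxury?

%ΔQ = (1069 − 1304)/[( 1304 + 1069)/2] = -235/1186.5 = -0.198061…
%ΔIncome = (53050 − 45640)/[( 45640 + 53050)/2] = 7410/49345 = 0.150167…
E_income = (-235/1186.5) / (7410/49345) = -1.3189…
E_income < 0 ⇒ inferior good.

-1.32; inferior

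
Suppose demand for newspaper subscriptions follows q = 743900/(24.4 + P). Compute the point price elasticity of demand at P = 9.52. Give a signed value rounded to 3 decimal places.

-0.281

dq/dP = −743900/(24.4 + P)² = -646.551. At P = 9.52, q = 21931.
Ed = (dq/dP)·(P/q) = (-646.551) × (9.52/21931) = -0.28066…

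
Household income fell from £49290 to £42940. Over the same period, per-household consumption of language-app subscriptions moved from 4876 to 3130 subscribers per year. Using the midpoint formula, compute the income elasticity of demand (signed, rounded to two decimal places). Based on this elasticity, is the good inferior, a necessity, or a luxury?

%ΔQ = (3130 − 4876)/[( 4876 + 3130)/2] = -1746/4003 = -0.436172…
%ΔIncome = (42940 − 49290)/[( 49290 + 42940)/2] = -6350/46115 = -0.137699…
E_income = (-1746/4003) / (-6350/46115) = 3.1675…
E_income > 1 ⇒ normal good, luxury.

3.17; luxury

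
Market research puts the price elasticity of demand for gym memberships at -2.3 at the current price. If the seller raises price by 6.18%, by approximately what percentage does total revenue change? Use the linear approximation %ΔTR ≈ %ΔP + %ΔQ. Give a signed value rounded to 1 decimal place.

%ΔQ ≈ Ed × %ΔP = (-2.3) × (+6.18%) = -14.2140%
%ΔTR ≈ %ΔP + %ΔQ = (+6.18%) + (-14.2140%) = -8.0340%

-8.0%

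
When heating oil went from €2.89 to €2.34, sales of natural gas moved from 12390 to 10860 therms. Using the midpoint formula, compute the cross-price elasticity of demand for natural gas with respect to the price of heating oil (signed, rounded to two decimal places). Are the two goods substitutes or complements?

%ΔQ_{natural gas} = (10860 − 12390)/avg = -1530/11625 = -0.131612…
%ΔP_{heating oil} = (2.34 − 2.89)/avg = -0.55/2.615 = -0.210325…
E_cross = (-1530/11625) / (-0.55/2.615) = 0.6257…
E_cross > 0 ⇒ the goods are substitutes.

0.63; substitutes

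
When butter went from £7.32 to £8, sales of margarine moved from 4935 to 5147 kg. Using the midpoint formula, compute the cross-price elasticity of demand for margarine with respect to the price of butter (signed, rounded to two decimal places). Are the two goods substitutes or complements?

%ΔQ_{margarine} = (5147 − 4935)/avg = 212/5041 = 0.042055…
%ΔP_{butter} = (8 − 7.32)/avg = 0.68/7.66 = 0.088772…
E_cross = (212/5041) / (0.68/7.66) = 0.4737…
E_cross > 0 ⇒ the goods are substitutes.

0.47; substitutes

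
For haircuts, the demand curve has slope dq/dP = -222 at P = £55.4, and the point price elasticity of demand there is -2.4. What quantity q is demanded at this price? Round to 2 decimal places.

5124.50

Ed = (dq/dP)·(P/q) ⇒ q = (dq/dP)·P/Ed = (-222)·55.4/(-2.4) = 5124.5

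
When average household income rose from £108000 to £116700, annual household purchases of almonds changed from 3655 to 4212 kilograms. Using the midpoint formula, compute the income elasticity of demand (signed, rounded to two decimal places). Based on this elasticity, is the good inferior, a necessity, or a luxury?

1.83; luxury

%ΔQ = (4212 − 3655)/[( 3655 + 4212)/2] = 557/3933.5 = 0.141604…
%ΔIncome = (116700 − 108000)/[( 108000 + 116700)/2] = 8700/112350 = 0.077436…
E_income = (557/3933.5) / (8700/112350) = 1.8286…
E_income > 1 ⇒ normal good, luxury.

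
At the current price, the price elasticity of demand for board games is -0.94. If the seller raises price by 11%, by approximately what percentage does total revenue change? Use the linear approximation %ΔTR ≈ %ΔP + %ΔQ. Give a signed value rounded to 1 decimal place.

+0.7%

%ΔQ ≈ Ed × %ΔP = (-0.94) × (+11%) = -10.3400%
%ΔTR ≈ %ΔP + %ΔQ = (+11%) + (-10.3400%) = +0.6600%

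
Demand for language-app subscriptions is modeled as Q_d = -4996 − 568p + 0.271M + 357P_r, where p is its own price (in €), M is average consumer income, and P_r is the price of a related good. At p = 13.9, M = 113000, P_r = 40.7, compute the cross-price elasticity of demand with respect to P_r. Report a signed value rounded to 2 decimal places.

At the given values, Q_d = -4996 − 568(13.9) + 0.271(113000) + 357(40.7) = 32261.7.
∂Q_d/∂P_r = 357.
E = (357) × (40.7/32261.7) = 0.4503…

0.45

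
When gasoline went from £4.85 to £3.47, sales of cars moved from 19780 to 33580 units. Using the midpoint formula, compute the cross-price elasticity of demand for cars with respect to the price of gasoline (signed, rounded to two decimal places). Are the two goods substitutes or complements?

%ΔQ_{cars} = (33580 − 19780)/avg = 13800/26680 = 0.517241…
%ΔP_{gasoline} = (3.47 − 4.85)/avg = -1.38/4.16 = -0.331730…
E_cross = (13800/26680) / (-1.38/4.16) = -1.5592…
E_cross < 0 ⇒ the goods are complements.

-1.56; complements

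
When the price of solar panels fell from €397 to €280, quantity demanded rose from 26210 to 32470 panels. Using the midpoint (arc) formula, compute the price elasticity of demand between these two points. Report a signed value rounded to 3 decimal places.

%ΔQ = (32470 − 26210) / [(26210 + 32470)/2] = 6260/29340 = 0.213360…
%ΔP = (280 − 397) / [(397 + 280)/2] = -117/338.5 = -0.345642…
Arc Ed = %ΔQ / %ΔP = (6260/29340) / (-117/338.5) = -0.61728…

-0.617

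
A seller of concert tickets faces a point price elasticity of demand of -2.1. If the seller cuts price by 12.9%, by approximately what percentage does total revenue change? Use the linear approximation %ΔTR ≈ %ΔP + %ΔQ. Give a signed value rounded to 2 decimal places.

+14.19%

%ΔQ ≈ Ed × %ΔP = (-2.1) × (-12.9%) = +27.0900%
%ΔTR ≈ %ΔP + %ΔQ = (-12.9%) + (+27.0900%) = +14.1900%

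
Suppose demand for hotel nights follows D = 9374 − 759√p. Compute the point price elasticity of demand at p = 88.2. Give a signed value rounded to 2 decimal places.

-1.59

dD/dp = −759/(2√p) = -40.4089. At p = 88.2, D = 2245.86.
Ed = (dD/dp)·(p/D) = (-40.4089) × (88.2/2245.86) = -1.5869…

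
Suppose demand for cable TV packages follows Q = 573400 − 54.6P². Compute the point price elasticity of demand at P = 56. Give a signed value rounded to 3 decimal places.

dQ/dP = −2·54.6·P = -6115.2. At P = 56, Q = 402174.4.
Ed = (dQ/dP)·(P/Q) = (-6115.2) × (56/402174.4) = -0.85149…

-0.851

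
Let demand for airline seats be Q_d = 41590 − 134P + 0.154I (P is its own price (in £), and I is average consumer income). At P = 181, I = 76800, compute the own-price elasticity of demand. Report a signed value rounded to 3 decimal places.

-0.832

At the given values, Q_d = 41590 − 134(181) + 0.154(76800) = 29163.2.
∂Q_d/∂P = −134.
E = (-134) × (181/29163.2) = -0.83166…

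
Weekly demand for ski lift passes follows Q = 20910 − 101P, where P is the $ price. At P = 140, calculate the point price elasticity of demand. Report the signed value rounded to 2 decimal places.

-2.09

dQ/dP = −101. At P = 140, Q = 20910 − 101(140) = 6770.
Ed = (dQ/dP)·(P/Q) = −101 × (140/6770) = -2.0886…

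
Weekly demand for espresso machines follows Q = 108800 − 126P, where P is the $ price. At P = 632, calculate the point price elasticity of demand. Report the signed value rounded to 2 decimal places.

dQ/dP = −126. At P = 632, Q = 108800 − 126(632) = 29168.
Ed = (dQ/dP)·(P/Q) = −126 × (632/29168) = -2.7301…

-2.73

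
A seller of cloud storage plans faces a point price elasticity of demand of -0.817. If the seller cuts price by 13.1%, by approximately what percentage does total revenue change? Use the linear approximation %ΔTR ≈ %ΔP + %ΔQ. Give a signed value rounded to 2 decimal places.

-2.40%

%ΔQ ≈ Ed × %ΔP = (-0.817) × (-13.1%) = +10.7027%
%ΔTR ≈ %ΔP + %ΔQ = (-13.1%) + (+10.7027%) = -2.3973%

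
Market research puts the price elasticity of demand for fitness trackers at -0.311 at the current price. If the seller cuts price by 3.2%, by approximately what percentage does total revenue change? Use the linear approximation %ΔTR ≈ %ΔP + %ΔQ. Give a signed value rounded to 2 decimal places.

-2.20%

%ΔQ ≈ Ed × %ΔP = (-0.311) × (-3.2%) = +0.9952%
%ΔTR ≈ %ΔP + %ΔQ = (-3.2%) + (+0.9952%) = -2.2048%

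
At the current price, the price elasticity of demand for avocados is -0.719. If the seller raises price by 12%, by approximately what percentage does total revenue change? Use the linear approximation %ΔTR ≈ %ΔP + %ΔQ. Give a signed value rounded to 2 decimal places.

+3.37%

%ΔQ ≈ Ed × %ΔP = (-0.719) × (+12%) = -8.6280%
%ΔTR ≈ %ΔP + %ΔQ = (+12%) + (-8.6280%) = +3.3720%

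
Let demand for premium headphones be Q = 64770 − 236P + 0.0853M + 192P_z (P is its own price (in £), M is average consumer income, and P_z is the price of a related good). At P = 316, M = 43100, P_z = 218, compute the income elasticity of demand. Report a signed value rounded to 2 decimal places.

0.10

At the given values, Q = 64770 − 236(316) + 0.0853(43100) + 192(218) = 35726.43.
∂Q/∂M = 0.0853.
E = (0.0853) × (43100/35726.43) = 0.1029…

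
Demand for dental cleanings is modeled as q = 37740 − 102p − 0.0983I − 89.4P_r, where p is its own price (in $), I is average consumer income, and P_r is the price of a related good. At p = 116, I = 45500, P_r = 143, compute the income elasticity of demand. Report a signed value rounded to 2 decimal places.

-0.52

At the given values, q = 37740 − 102(116) − 0.0983(45500) − 89.4(143) = 8651.15.
∂q/∂I = -0.0983.
E = (-0.0983) × (45500/8651.15) = -0.5170…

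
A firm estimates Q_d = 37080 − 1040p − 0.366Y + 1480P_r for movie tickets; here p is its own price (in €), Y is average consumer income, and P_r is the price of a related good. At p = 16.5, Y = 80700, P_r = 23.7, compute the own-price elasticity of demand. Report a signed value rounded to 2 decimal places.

-0.67

At the given values, Q_d = 37080 − 1040(16.5) − 0.366(80700) + 1480(23.7) = 25459.8.
∂Q_d/∂p = −1040.
E = (-1040) × (16.5/25459.8) = -0.6740…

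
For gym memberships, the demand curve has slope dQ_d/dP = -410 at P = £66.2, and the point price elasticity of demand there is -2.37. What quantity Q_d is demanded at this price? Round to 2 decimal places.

11452.32

Ed = (dQ_d/dP)·(P/Q_d) ⇒ Q_d = (dQ_d/dP)·P/Ed = (-410)·66.2/(-2.37) = 11452.3206…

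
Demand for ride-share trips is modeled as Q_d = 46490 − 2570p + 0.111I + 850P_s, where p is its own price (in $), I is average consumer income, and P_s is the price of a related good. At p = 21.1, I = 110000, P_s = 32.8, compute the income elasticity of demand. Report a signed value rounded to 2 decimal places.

At the given values, Q_d = 46490 − 2570(21.1) + 0.111(110000) + 850(32.8) = 32353.
∂Q_d/∂I = 0.111.
E = (0.111) × (110000/32353) = 0.3773…

0.38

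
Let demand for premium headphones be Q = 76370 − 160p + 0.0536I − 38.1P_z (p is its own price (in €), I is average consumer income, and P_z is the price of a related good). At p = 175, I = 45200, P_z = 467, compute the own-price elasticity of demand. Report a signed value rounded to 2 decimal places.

-0.85

At the given values, Q = 76370 − 160(175) + 0.0536(45200) − 38.1(467) = 33000.02.
∂Q/∂p = −160.
E = (-160) × (175/33000.02) = -0.8484…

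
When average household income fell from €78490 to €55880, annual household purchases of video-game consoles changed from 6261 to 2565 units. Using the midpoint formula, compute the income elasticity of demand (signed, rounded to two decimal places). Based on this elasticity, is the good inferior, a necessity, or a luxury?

2.49; luxury

%ΔQ = (2565 − 6261)/[( 6261 + 2565)/2] = -3696/4413 = -0.837525…
%ΔIncome = (55880 − 78490)/[( 78490 + 55880)/2] = -22610/67185 = -0.336533…
E_income = (-3696/4413) / (-22610/67185) = 2.4886…
E_income > 1 ⇒ normal good, luxury.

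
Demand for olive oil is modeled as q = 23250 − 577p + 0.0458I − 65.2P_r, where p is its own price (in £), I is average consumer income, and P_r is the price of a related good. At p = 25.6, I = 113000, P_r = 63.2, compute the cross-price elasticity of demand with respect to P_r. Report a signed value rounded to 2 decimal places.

-0.43

At the given values, q = 23250 − 577(25.6) + 0.0458(113000) − 65.2(63.2) = 9533.56.
∂q/∂P_r = -65.2.
E = (-65.2) × (63.2/9533.56) = -0.4322…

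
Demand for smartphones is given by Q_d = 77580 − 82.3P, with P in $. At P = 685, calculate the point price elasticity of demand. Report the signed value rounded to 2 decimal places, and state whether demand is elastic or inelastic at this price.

-2.66; elastic

dQ_d/dP = −82.3. At P = 685, Q_d = 77580 − 82.3(685) = 21204.5.
Ed = (dQ_d/dP)·(P/Q_d) = −82.3 × (685/21204.5) = -2.6586…
|Ed| = 2.66 > 1, so demand is elastic.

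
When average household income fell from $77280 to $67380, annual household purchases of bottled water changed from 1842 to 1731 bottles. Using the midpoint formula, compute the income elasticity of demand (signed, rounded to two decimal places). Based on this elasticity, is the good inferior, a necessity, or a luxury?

%ΔQ = (1731 − 1842)/[( 1842 + 1731)/2] = -111/1786.5 = -0.062132…
%ΔIncome = (67380 − 77280)/[( 77280 + 67380)/2] = -9900/72330 = -0.136872…
E_income = (-111/1786.5) / (-9900/72330) = 0.4539…
0 < E_income < 1 ⇒ normal good, necessity.

0.45; necessity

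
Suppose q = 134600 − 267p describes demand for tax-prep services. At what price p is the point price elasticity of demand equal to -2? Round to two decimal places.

Ed = −267p/(134600 − 267p). Set this equal to -2:
267p = 2·(134600 − 267p) ⇒ 267p(1 + 2) = 2·134600
p = 2·134600 / (267·3) = 336.0799…

336.08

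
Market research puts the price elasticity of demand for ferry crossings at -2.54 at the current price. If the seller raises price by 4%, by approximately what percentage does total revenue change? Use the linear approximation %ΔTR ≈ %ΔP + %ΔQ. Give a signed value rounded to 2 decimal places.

-6.16%

%ΔQ ≈ Ed × %ΔP = (-2.54) × (+4%) = -10.1600%
%ΔTR ≈ %ΔP + %ΔQ = (+4%) + (-10.1600%) = -6.1600%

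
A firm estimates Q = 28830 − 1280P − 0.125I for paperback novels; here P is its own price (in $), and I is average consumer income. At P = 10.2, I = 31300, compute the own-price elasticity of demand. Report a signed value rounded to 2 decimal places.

At the given values, Q = 28830 − 1280(10.2) − 0.125(31300) = 11861.5.
∂Q/∂P = −1280.
E = (-1280) × (10.2/11861.5) = -1.1007…

-1.10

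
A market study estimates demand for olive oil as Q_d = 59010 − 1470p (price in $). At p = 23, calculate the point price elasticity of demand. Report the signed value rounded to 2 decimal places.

-1.34

dQ_d/dp = −1470. At p = 23, Q_d = 59010 − 1470(23) = 25200.
Ed = (dQ_d/dp)·(p/Q_d) = −1470 × (23/25200) = -1.3416…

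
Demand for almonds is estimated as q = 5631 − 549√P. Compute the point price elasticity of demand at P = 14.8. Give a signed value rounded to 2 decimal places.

dq/dP = −549/(2√P) = -71.3529. At P = 14.8, q = 3518.95.
Ed = (dq/dP)·(P/q) = (-71.3529) × (14.8/3518.95) = -0.3000…

-0.30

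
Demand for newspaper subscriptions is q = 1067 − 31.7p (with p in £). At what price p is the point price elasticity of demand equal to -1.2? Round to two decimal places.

18.36

Ed = −31.7p/(1067 − 31.7p). Set this equal to -1.2:
31.7p = 1.2·(1067 − 31.7p) ⇒ 31.7p(1 + 1.2) = 1.2·1067
p = 1.2·1067 / (31.7·2.2) = 18.3596…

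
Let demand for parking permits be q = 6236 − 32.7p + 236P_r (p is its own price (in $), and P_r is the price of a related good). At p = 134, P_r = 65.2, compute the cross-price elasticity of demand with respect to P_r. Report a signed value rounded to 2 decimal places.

At the given values, q = 6236 − 32.7(134) + 236(65.2) = 17241.4.
∂q/∂P_r = 236.
E = (236) × (65.2/17241.4) = 0.8924…

0.89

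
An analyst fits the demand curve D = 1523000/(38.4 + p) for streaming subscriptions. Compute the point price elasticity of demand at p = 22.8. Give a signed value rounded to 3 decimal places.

dD/dp = −1523000/(38.4 + p)² = -406.628. At p = 22.8, D = 24885.6.
Ed = (dD/dp)·(p/D) = (-406.628) × (22.8/24885.6) = -0.37254…

-0.373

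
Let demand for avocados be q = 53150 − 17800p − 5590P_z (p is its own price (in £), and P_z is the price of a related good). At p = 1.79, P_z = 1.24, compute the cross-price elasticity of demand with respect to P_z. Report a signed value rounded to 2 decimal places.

-0.48

At the given values, q = 53150 − 17800(1.79) − 5590(1.24) = 14356.4.
∂q/∂P_z = -5590.
E = (-5590) × (1.24/14356.4) = -0.4828…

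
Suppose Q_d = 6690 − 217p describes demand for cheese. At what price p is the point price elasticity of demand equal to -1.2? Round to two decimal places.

16.82

Ed = −217p/(6690 − 217p). Set this equal to -1.2:
217p = 1.2·(6690 − 217p) ⇒ 217p(1 + 1.2) = 1.2·6690
p = 1.2·6690 / (217·2.2) = 16.8160…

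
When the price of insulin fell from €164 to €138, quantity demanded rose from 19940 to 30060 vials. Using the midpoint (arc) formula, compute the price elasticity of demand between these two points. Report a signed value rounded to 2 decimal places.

%ΔQ = (30060 − 19940) / [(19940 + 30060)/2] = 10120/25000 = 0.4048
%ΔP = (138 − 164) / [(164 + 138)/2] = -26/151 = -0.172185…
Arc Ed = %ΔQ / %ΔP = (10120/25000) / (-26/151) = -2.3509…

-2.35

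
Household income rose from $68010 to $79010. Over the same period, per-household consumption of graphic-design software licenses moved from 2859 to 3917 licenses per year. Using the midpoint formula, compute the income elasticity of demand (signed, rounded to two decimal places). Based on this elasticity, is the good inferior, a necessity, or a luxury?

%ΔQ = (3917 − 2859)/[( 2859 + 3917)/2] = 1058/3388 = 0.312278…
%ΔIncome = (79010 − 68010)/[( 68010 + 79010)/2] = 11000/73510 = 0.149639…
E_income = (1058/3388) / (11000/73510) = 2.0868…
E_income > 1 ⇒ normal good, luxury.

2.09; luxury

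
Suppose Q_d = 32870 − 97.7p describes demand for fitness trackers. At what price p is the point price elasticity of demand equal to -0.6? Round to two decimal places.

126.16

Ed = −97.7p/(32870 − 97.7p). Set this equal to -0.6:
97.7p = 0.6·(32870 − 97.7p) ⇒ 97.7p(1 + 0.6) = 0.6·32870
p = 0.6·32870 / (97.7·1.6) = 126.1642…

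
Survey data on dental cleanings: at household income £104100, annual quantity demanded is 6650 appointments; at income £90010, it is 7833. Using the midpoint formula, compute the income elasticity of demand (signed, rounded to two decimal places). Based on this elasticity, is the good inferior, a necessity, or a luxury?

%ΔQ = (7833 − 6650)/[( 6650 + 7833)/2] = 1183/7241.5 = 0.163363…
%ΔIncome = (90010 − 104100)/[( 104100 + 90010)/2] = -14090/97055 = -0.145175…
E_income = (1183/7241.5) / (-14090/97055) = -1.1252…
E_income < 0 ⇒ inferior good.

-1.13; inferior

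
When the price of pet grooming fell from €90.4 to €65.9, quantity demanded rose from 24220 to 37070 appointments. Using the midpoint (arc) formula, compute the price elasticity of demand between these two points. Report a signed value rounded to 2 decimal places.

-1.34

%ΔQ = (37070 − 24220) / [(24220 + 37070)/2] = 12850/30645 = 0.419317…
%ΔP = (65.9 − 90.4) / [(90.4 + 65.9)/2] = -24.5/78.15 = -0.313499…
Arc Ed = %ΔQ / %ΔP = (12850/30645) / (-24.5/78.15) = -1.3375…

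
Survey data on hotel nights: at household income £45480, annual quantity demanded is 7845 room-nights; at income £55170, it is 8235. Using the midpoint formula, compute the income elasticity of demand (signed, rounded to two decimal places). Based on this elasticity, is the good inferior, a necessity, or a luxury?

%ΔQ = (8235 − 7845)/[( 7845 + 8235)/2] = 390/8040 = 0.048507…
%ΔIncome = (55170 − 45480)/[( 45480 + 55170)/2] = 9690/50325 = 0.192548…
E_income = (390/8040) / (9690/50325) = 0.2519…
0 < E_income < 1 ⇒ normal good, necessity.

0.25; necessity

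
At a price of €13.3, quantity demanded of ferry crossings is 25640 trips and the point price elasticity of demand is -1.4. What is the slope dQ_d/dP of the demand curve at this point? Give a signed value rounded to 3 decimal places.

-2698.947

Ed = (dQ_d/dP)·(P/Q_d) ⇒ dQ_d/dP = Ed·Q_d/P = (-1.4)·25640/13.3 = -2698.94736…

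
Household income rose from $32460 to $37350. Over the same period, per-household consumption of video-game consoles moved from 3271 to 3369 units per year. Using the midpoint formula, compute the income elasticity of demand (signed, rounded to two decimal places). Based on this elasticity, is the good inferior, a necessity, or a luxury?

0.21; necessity

%ΔQ = (3369 − 3271)/[( 3271 + 3369)/2] = 98/3320 = 0.029518…
%ΔIncome = (37350 − 32460)/[( 32460 + 37350)/2] = 4890/34905 = 0.140094…
E_income = (98/3320) / (4890/34905) = 0.2107…
0 < E_income < 1 ⇒ normal good, necessity.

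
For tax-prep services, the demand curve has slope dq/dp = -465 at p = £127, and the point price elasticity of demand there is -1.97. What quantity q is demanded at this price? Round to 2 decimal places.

29977.16

Ed = (dq/dp)·(p/q) ⇒ q = (dq/dp)·p/Ed = (-465)·127/(-1.97) = 29977.1573…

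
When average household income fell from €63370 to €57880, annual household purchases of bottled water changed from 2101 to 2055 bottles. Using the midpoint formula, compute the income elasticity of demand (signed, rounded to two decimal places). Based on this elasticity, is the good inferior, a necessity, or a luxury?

%ΔQ = (2055 − 2101)/[( 2101 + 2055)/2] = -46/2078 = -0.022136…
%ΔIncome = (57880 − 63370)/[( 63370 + 57880)/2] = -5490/60625 = -0.090556…
E_income = (-46/2078) / (-5490/60625) = 0.2444…
0 < E_income < 1 ⇒ normal good, necessity.

0.24; necessity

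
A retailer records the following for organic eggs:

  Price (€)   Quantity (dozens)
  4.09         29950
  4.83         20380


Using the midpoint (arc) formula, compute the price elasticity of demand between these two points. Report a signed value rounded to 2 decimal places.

-2.29

%ΔQ = (20380 − 29950) / [(29950 + 20380)/2] = -9570/25165 = -0.380290…
%ΔP = (4.83 − 4.09) / [(4.09 + 4.83)/2] = 0.74/4.46 = 0.165919…
Arc Ed = %ΔQ / %ΔP = (-9570/25165) / (0.74/4.46) = -2.2920…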